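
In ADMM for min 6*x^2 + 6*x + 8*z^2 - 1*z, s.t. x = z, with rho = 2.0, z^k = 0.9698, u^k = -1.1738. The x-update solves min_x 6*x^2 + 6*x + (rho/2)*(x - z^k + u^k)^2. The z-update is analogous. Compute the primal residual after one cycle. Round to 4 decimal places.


ADMM iteration with rho = 2.0, z^k = 0.9698, u^k = -1.1738
Step 1: x-update.
Minimize 6*x^2 + 6*x + (2.0/2)*(x - 0.9698 - 1.1738)^2
FOC: (2*6 + 2.0)*x = -6 + 2.0*(0.9698 + 1.1738)
x^{k+1} = -0.1223
Step 2: z-update.
Minimize 8*z^2 - 1*z + (2.0/2)*(-0.1223 - z - 1.1738)^2
FOC: (2*8 + 2.0)*z = 1 + 2.0*(-0.1223 - 1.1738)
z^{k+1} = -0.0885
Step 3: u-update.
u^{k+1} = -1.1738 - 0.1223 + 0.0885 = -1.2077
Step 4: Primal residual = |-0.1223 + 0.0885| = 0.0339


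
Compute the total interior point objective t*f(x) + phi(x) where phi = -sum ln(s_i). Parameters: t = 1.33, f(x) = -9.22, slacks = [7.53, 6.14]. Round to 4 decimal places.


Step 1: Compute log-barrier.
ln values: [2.0189, 1.8148]
phi = -(2.0189 + 1.8148) = -3.8337
Step 2: Compute augmented objective.
t*f(x) = 1.33*-9.22 = -12.2626
Total = -12.2626 - 3.8337 = -16.0963


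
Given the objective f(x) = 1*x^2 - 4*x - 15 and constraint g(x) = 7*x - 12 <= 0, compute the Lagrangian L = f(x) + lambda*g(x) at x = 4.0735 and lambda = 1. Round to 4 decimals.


Step 1: Evaluate f(x).
f(4.0735) = 1*4.0735^2 - 4*4.0735 - 15 = -14.7006
Step 2: Evaluate g(x).
g(4.0735) = 7*4.0735 - 12 = 16.5145
Step 3: Compute Lagrangian.
L = -14.7006 + 1*16.5145 = 1.8139


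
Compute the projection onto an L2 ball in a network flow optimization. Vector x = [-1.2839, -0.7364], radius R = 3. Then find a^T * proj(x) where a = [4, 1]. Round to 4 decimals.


Step 1: Compute ||x|| (intermediates to 6 decimals).
||x|| = sqrt((-1.2839)^2 + (-0.7364)^2) = 1.480096
Step 2: Project.
Since ||x|| <= R, proj = x (no scaling needed).
proj(x) = [-1.2839, -0.7364]
Step 3: Dot product.
a^T * proj(x) = 4*(-1.2839) + 1*(-0.7364) = -5.872


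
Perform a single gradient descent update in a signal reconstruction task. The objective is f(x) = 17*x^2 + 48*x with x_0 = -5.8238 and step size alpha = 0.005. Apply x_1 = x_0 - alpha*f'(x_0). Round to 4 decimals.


We compute the gradient at x_0 and apply the update.
f'(x) = 34*x + 48
f'(-5.8238) = 34*-5.8238 + 48 = -150.0092
x_1 = -5.8238 - 0.005*-150.0092 = -5.0738


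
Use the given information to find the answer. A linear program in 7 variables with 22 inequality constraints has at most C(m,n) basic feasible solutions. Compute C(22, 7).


Each vertex corresponds to some choice of n active constraints out of m, so the number of vertices is at most C(m, n) = m! / (n!(m-n)!).
m = 22, n = 7
Numerator: 22 * 21 * 20 * 19 * 18 * 17 * 16
Denominator: 7! = 5040
C(22, 7) = 170544


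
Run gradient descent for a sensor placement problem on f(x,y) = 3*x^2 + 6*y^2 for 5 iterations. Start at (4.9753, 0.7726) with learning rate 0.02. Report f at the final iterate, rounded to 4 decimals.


Gradient descent on f(x,y) = 3*x^2 + 6*y^2.
Starting point: (4.9753, 0.7726), alpha = 0.02
Step 1: grad_x = 2*3*4.9753 = 29.8518, grad_y = 2*6*0.7726 = 9.2712
  x_1 = 4.9753 - 0.02*29.8518 = 4.3783
  y_1 = 0.7726 - 0.02*9.2712 = 0.5872
Step 2: grad_x = 2*3*4.3783 = 26.2696, grad_y = 2*6*0.5872 = 7.0461
  x_2 = 4.3783 - 0.02*26.2696 = 3.8529
  y_2 = 0.5872 - 0.02*7.0461 = 0.4463
Step 3: grad_x = 2*3*3.8529 = 23.1172, grad_y = 2*6*0.4463 = 5.355
  x_3 = 3.8529 - 0.02*23.1172 = 3.3905
  y_3 = 0.4463 - 0.02*5.355 = 0.3392
Step 4: grad_x = 2*3*3.3905 = 20.3432, grad_y = 2*6*0.3392 = 4.0698
  x_4 = 3.3905 - 0.02*20.3432 = 2.9837
  y_4 = 0.3392 - 0.02*4.0698 = 0.2578
Step 5: grad_x = 2*3*2.9837 = 17.902, grad_y = 2*6*0.2578 = 3.0931
  x_5 = 2.9837 - 0.02*17.902 = 2.6256
  y_5 = 0.2578 - 0.02*3.0931 = 0.1959
f(2.6256, 0.1959) = 3*2.6256^2 + 6*0.1959^2 = 20.912


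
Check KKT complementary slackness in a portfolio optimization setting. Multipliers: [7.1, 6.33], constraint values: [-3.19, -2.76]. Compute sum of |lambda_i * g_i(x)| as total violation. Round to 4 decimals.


KKT complementary slackness check:
lambda_1 * g_1 = 7.1 * -3.19 = -22.649
lambda_2 * g_2 = 6.33 * -2.76 = -17.4708
Total violation = 22.649 + 17.4708 = 40.1198


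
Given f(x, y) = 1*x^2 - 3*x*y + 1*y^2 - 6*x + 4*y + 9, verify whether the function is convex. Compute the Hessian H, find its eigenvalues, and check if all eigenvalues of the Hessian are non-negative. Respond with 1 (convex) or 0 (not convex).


The Hessian of f(x,y) = 1*x^2 - 3*x*y + 1*y^2 - 6*x + 4*y + 9 is:
H = [[2, -3], [-3, 2]]
Trace = 2 + 2 = 4
Determinant = 2*2 - (-3)^2 = -5
Discriminant = (4)^2 - 4*-5 = 36.0
Eigenvalues: lambda_1 = -1.0, lambda_2 = 5.0
The function is not convex.

0


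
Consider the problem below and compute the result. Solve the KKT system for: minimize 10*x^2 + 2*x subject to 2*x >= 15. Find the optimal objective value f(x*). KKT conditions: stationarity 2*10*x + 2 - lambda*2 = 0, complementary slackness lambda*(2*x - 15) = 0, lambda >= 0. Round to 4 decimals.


Step 1: Try lambda = 0 (constraint inactive).
x_unc = -2/(2*10) = -0.1
Check: 2*-0.1 = -0.2 < 15 -- violated!
Step 2: Constraint must be active: 2*x = 15
x* = 15/2 = 7.5
lambda = (2*10*7.5 + 2)/2 = 76.0
Step 3: Compute optimal value.
f(x*) = 10*7.5^2 + 2*7.5 = 577.5


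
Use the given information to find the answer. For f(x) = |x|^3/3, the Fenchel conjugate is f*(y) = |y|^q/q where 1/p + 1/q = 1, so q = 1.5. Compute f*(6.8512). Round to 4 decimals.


The conjugate exponent q satisfies 1/p + 1/q = 1.
p = 3, so q = 3/(3 - 1) = 1.5
|y|^q = 6.8512^1.5 = 17.9329
f*(6.8512) = 17.9329 / 1.5 = 11.9553


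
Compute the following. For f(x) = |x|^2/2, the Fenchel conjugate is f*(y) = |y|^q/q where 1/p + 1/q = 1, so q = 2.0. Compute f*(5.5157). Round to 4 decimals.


The conjugate exponent q satisfies 1/p + 1/q = 1.
p = 2, so q = 2/(2 - 1) = 2.0
|y|^q = 5.5157^2.0 = 30.4229
f*(5.5157) = 30.4229 / 2.0 = 15.2115


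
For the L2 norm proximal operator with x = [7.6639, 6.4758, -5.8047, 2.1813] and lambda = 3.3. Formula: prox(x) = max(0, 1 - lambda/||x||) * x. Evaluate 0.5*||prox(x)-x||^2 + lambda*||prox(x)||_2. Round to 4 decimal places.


Step 1: Compute ||x||.
||x|| = 11.7951
Step 2: Compute scaling factor.
scale = max(0, 1 - 3.3/11.7951) = 0.7202
Step 3: prox(x) = [5.5197, 4.664, -4.1807, 1.571]
||prox(x)|| = 8.4951
Step 4: Proximal objective.
0.5*||prox-x||^2 = 5.445
lambda*||prox|| = 28.0338
Total = 33.4788


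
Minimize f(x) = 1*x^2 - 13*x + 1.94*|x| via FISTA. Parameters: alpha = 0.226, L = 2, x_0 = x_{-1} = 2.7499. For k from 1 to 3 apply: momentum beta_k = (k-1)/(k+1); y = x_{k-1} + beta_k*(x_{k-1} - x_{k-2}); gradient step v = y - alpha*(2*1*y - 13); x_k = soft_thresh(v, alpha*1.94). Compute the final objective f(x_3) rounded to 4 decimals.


FISTA on f(x) = 1*x^2 - 13*x + 1.94*|x|
L = 2, alpha = 0.226
Iteration 1: beta = 0.0, y = 2.7499 + 0.0*(2.7499 - 2.7499) = 2.7499
  grad(y) = -7.5002, v = y - alpha*grad = 4.4449
  prox(v) = soft_thresh(4.4449, 0.4384) = 4.0065
Iteration 2: beta = 0.3333, y = 4.0065 + 0.3333*(4.0065 - 2.7499) = 4.4254
  grad(y) = -4.1493, v = y - alpha*grad = 5.3631
  prox(v) = soft_thresh(5.3631, 0.4384) = 4.9247
Iteration 3: beta = 0.5, y = 4.9247 + 0.5*(4.9247 - 4.0065) = 5.3837
  grad(y) = -2.2325, v = y - alpha*grad = 5.8883
  prox(v) = soft_thresh(5.8883, 0.4384) = 5.4499
f(x_3) = 1*5.4499^2 - 13*5.4499 + 1.94*|5.4499| = -30.5745


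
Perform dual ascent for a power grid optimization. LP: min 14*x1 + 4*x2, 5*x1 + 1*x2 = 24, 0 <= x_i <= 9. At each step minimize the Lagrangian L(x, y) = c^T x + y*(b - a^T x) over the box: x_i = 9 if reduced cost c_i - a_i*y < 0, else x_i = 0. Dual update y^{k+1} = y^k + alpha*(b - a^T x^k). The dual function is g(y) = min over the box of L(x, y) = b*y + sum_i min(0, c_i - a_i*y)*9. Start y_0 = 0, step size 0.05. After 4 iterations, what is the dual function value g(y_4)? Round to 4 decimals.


Dual ascent for LP: min 14*x1 + 4*x2, 5*x1 + 1*x2 = 24, 0 <= x_i <= 9
Step 1: y^k = 0.0, reduced costs: (14.0, 4.0)
  x^k = (0.0, 0.0), subgradient = b - a^T x = 24.0
  y^{k+1} = 0.0 + 0.05*24.0 = 1.2
Step 2: y^k = 1.2, reduced costs: (8.0, 2.8)
  x^k = (0.0, 0.0), subgradient = b - a^T x = 24.0
  y^{k+1} = 1.2 + 0.05*24.0 = 2.4
Step 3: y^k = 2.4, reduced costs: (2.0, 1.6)
  x^k = (0.0, 0.0), subgradient = b - a^T x = 24.0
  y^{k+1} = 2.4 + 0.05*24.0 = 3.6
Step 4: y^k = 3.6, reduced costs: (-4.0, 0.4)
  x^k = (9.0, 0.0), subgradient = b - a^T x = -21.0
  y^{k+1} = 3.6 + 0.05*-21.0 = 2.55
Dual objective at y_4 = 2.55: reduced costs (1.25, 1.45), box minimizer x = (0.0, 0.0)
g(y_4) = b*y + (c1 - a1*y)*x1 + (c2 - a2*y)*x2 = 24*2.55 + 1.25*0.0 + 1.45*0.0 = 61.2 + 0.0 + 0.0 = 61.2


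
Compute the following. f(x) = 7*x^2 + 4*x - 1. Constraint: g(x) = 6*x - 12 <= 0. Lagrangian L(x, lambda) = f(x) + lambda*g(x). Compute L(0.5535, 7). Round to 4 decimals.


Step 1: Evaluate f(x).
f(0.5535) = 7*0.5535^2 + 4*0.5535 - 1 = 3.3585
Step 2: Evaluate g(x).
g(0.5535) = 6*0.5535 - 12 = -8.679
Step 3: Compute Lagrangian.
L = 3.3585 + 7*-8.679 = -57.3945


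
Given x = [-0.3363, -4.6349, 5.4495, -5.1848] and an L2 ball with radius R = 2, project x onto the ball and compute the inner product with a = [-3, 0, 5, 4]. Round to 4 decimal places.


Step 1: Compute ||x|| (intermediates to 6 decimals).
||x|| = sqrt((-0.3363)^2 + (-4.6349)^2 + 5.4495^2 + (-5.1848)^2) = 8.84164
Step 2: Project.
Since ||x|| > R, scale = R/||x|| = 2/8.84164 = 0.226202, proj(x) = scale * x
proj(x) = [-0.076072, -1.048424, 1.232688, -1.172812]
Step 3: Dot product.
a^T * proj(x) = -3*(-0.076072) + 0*(-1.048424) + 5*1.232688 + 4*(-1.172812) = 1.7004


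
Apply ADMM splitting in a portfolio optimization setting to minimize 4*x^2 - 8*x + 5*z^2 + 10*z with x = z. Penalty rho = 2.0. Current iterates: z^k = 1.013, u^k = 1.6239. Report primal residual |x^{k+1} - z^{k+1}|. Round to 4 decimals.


ADMM iteration with rho = 2.0, z^k = 1.013, u^k = 1.6239
Step 1: x-update.
Minimize 4*x^2 - 8*x + (2.0/2)*(x - 1.013 + 1.6239)^2
FOC: (2*4 + 2.0)*x = 8 + 2.0*(1.013 - 1.6239)
x^{k+1} = 0.6778
Step 2: z-update.
Minimize 5*z^2 + 10*z + (2.0/2)*(0.6778 - z + 1.6239)^2
FOC: (2*5 + 2.0)*z = -10 + 2.0*(0.6778 + 1.6239)
z^{k+1} = -0.4497
Step 3: u-update.
u^{k+1} = 1.6239 + 0.6778 + 0.4497 = 2.7514
Step 4: Primal residual = |0.6778 + 0.4497| = 1.1275


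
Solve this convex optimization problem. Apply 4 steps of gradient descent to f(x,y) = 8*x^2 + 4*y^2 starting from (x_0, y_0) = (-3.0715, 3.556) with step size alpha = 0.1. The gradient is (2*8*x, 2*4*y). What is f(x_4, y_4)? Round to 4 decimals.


Gradient descent on f(x,y) = 8*x^2 + 4*y^2.
Starting point: (-3.0715, 3.556), alpha = 0.1
Step 1: grad_x = 2*8*-3.0715 = -49.144, grad_y = 2*4*3.556 = 28.448
  x_1 = -3.0715 - 0.1*-49.144 = 1.8429
  y_1 = 3.556 - 0.1*28.448 = 0.7112
Step 2: grad_x = 2*8*1.8429 = 29.4864, grad_y = 2*4*0.7112 = 5.6896
  x_2 = 1.8429 - 0.1*29.4864 = -1.1057
  y_2 = 0.7112 - 0.1*5.6896 = 0.1422
Step 3: grad_x = 2*8*-1.1057 = -17.6918, grad_y = 2*4*0.1422 = 1.1379
  x_3 = -1.1057 - 0.1*-17.6918 = 0.6634
  y_3 = 0.1422 - 0.1*1.1379 = 0.0284
Step 4: grad_x = 2*8*0.6634 = 10.6151, grad_y = 2*4*0.0284 = 0.2276
  x_4 = 0.6634 - 0.1*10.6151 = -0.3981
  y_4 = 0.0284 - 0.1*0.2276 = 0.0057
f(-0.3981, 0.0057) = 8*(-0.3981)^2 + 4*0.0057^2 = 1.2678


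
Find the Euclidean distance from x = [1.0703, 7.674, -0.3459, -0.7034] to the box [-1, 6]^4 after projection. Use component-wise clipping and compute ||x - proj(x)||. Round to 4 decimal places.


Project each component onto [-1, 6].
clip(1.0703) = 1.0703, clip(7.674) = 6.0, clip(-0.3459) = -0.3459, clip(-0.7034) = -0.7034
Projection = [1.0703, 6.0, -0.3459, -0.7034]
Squared diffs: [0.0, 2.8023, 0.0, 0.0]
Distance = sqrt(2.8023) = 1.674


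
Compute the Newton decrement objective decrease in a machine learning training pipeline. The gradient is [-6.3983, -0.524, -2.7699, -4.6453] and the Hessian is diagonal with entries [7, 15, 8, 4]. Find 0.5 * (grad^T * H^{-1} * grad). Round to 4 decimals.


Step 1: H is diagonal, so H^(-1) * g = [-0.914, -0.0349, -0.3462, -1.1613].
Step 2: g^T H^(-1) g = sum_i g_i^2 / H_ii
  = (-6.3983)^2/7 + (-0.524)^2/15 + (-2.7699)^2/8 + (-4.6453)^2/4
  = 5.8483 + 0.0183 + 0.959 + 5.3947 = 12.2204
Step 3: Objective decrease = 0.5 * g^T H^(-1) g = 6.1102


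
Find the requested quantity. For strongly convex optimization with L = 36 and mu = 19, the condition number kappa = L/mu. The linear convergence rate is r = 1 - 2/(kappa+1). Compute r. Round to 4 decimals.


Step 1: Compute the condition number.
kappa = L/mu = 36/19 = 1.8947
Step 2: Compute the convergence rate.
r = 1 - 2/(kappa + 1) = 1 - 2*mu/(L + mu) = (L - mu)/(L + mu) = 17/55 = 0.3091


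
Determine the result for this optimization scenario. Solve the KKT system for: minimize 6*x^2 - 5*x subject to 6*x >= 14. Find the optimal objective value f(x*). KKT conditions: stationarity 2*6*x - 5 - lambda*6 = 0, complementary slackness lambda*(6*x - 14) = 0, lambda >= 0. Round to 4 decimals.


Step 1: Try lambda = 0 (constraint inactive).
x_unc = 5/(2*6) = 0.4167
Check: 6*0.4167 = 2.5002 < 14 -- violated!
Step 2: Constraint must be active: 6*x = 14
x* = 14/6 = 7/3 = 2.3333 (rounded; the exact value 7/3 is used below)
lambda = (2*6*(7/3) - 5)/6 = 3.8333
Step 3: Compute optimal value.
f(x*) = 6*(7/3)^2 - 5*(7/3) = 21.0


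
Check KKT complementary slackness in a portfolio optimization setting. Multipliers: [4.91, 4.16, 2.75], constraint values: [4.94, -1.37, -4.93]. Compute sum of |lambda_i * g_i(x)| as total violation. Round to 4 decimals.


KKT complementary slackness check:
lambda_1 * g_1 = 4.91 * 4.94 = 24.2554
lambda_2 * g_2 = 4.16 * -1.37 = -5.6992
lambda_3 * g_3 = 2.75 * -4.93 = -13.5575
Total violation = 24.2554 + 5.6992 + 13.5575 = 43.5121


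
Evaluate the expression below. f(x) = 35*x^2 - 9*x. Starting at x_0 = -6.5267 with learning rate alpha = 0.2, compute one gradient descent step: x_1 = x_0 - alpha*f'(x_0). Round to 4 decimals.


We compute the gradient at x_0 and apply the update.
f'(x) = 70*x - 9
f'(-6.5267) = 70*-6.5267 - 9 = -465.869
x_1 = -6.5267 - 0.2*-465.869 = 86.6471


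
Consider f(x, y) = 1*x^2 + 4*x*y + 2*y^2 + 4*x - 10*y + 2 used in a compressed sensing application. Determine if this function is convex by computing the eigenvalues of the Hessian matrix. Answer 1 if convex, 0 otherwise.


The Hessian of f(x,y) = 1*x^2 + 4*x*y + 2*y^2 + 4*x - 10*y + 2 is:
H = [[2, 4], [4, 4]]
Trace = 2 + 4 = 6
Determinant = 2*4 - (4)^2 = -8
Discriminant = (6)^2 - 4*-8 = 68.0
Eigenvalues: lambda_1 = -1.1231, lambda_2 = 7.1231
The function is not convex.

0


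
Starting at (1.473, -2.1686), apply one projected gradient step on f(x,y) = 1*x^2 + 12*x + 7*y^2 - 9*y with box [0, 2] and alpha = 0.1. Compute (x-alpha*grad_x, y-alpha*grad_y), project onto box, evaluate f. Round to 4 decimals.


Step 1: Compute gradient at (1.473, -2.1686).
grad_x = 2*1*1.473 + 12 = 14.946
grad_y = 2*7*-2.1686 - 9 = -39.3604
Step 2: Gradient step.
x_raw = 1.473 - 0.1*14.946 = -0.0216
y_raw = -2.1686 - 0.1*-39.3604 = 1.7674
Step 3: Project onto [0, 2].
x_proj = clip(-0.0216) = 0.0
y_proj = clip(1.7674) = 1.7674
Step 4: Evaluate f.
f(0.0, 1.7674) = 5.9599


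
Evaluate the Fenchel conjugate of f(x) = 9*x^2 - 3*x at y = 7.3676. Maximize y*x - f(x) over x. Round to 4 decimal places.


f*(y) = sup_x {y*x - a*x^2 - b*x} = sup_x {(y-b)*x - a*x^2}
FOC: (y - b) - 2a*x = 0 => x* = (y - b)/(2a)
x* = (7.3676 + 3)/(2*9) = 0.576
f*(7.3676) = (y-b)^2/(4a) = (7.3676 + 3)^2/(4*9)
= 107.4871/36 = 2.9858


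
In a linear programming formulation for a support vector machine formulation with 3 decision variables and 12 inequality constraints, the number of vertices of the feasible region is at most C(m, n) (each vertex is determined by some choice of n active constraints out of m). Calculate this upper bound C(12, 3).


Each vertex corresponds to some choice of n active constraints out of m, so the number of vertices is at most C(m, n) = m! / (n!(m-n)!).
m = 12, n = 3
Numerator: 12 * 11 * 10
Denominator: 3! = 6
C(12, 3) = 220


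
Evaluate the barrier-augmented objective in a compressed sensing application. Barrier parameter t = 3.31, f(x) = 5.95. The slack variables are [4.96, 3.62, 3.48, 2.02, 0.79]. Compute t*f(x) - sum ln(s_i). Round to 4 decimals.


Step 1: Compute log-barrier.
ln values: [1.6014, 1.2865, 1.247, 0.7031, -0.2357]
phi = -(1.6014 + 1.2865 + 1.247 + 0.7031 - 0.2357) = -4.6023
Step 2: Compute augmented objective.
t*f(x) = 3.31*5.95 = 19.6945
Total = 19.6945 - 4.6023 = 15.0922


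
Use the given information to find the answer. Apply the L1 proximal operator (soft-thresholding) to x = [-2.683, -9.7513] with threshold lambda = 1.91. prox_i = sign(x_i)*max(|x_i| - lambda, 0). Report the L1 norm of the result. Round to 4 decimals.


Soft-thresholding with lambda = 1.91:
prox(-2.683) = sign(-2.683)*max(|-2.683| - 1.91, 0) = -0.773
prox(-9.7513) = sign(-9.7513)*max(|-9.7513| - 1.91, 0) = -7.8413
prox(x) = [-0.773, -7.8413]
||prox(x)||_1 = 0.773 + 7.8413 = 8.6143


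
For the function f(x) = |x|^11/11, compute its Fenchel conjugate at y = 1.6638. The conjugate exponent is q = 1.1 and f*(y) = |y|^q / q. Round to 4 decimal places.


The conjugate exponent q satisfies 1/p + 1/q = 1.
p = 11, so q = 11/(11 - 1) = 1.1
|y|^q = 1.6638^1.1 = 1.7507
f*(1.6638) = 1.7507 / 1.1 = 1.5915


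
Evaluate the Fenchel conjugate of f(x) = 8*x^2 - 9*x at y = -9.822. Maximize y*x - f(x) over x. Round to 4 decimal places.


f*(y) = sup_x {y*x - a*x^2 - b*x} = sup_x {(y-b)*x - a*x^2}
FOC: (y - b) - 2a*x = 0 => x* = (y - b)/(2a)
x* = (-9.822 + 9)/(2*8) = -0.0514
f*(-9.822) = (y-b)^2/(4a) = (-9.822 + 9)^2/(4*8)
= 0.6757/32 = 0.0211


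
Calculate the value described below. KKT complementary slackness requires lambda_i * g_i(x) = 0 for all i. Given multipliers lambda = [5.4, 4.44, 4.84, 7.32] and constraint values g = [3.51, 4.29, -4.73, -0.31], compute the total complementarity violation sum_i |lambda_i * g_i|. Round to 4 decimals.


KKT complementary slackness check:
lambda_1 * g_1 = 5.4 * 3.51 = 18.954
lambda_2 * g_2 = 4.44 * 4.29 = 19.0476
lambda_3 * g_3 = 4.84 * -4.73 = -22.8932
lambda_4 * g_4 = 7.32 * -0.31 = -2.2692
Total violation = 18.954 + 19.0476 + 22.8932 + 2.2692 = 63.164


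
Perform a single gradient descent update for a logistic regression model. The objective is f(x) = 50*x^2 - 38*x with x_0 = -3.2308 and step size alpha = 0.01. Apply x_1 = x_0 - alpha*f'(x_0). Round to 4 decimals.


We compute the gradient at x_0 and apply the update.
f'(x) = 100*x - 38
f'(-3.2308) = 100*-3.2308 - 38 = -361.08
x_1 = -3.2308 - 0.01*-361.08 = 0.38


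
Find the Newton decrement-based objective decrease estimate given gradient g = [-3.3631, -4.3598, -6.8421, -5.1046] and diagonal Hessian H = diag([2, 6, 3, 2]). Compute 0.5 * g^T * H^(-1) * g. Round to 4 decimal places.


Step 1: H is diagonal, so H^(-1) * g = [-1.6816, -0.7266, -2.2807, -2.5523].
Step 2: g^T H^(-1) g = sum_i g_i^2 / H_ii
  = (-3.3631)^2/2 + (-4.3598)^2/6 + (-6.8421)^2/3 + (-5.1046)^2/2
  = 5.6552 + 3.168 + 15.6048 + 13.0285 = 37.4564
Step 3: Objective decrease = 0.5 * g^T H^(-1) g = 18.7282


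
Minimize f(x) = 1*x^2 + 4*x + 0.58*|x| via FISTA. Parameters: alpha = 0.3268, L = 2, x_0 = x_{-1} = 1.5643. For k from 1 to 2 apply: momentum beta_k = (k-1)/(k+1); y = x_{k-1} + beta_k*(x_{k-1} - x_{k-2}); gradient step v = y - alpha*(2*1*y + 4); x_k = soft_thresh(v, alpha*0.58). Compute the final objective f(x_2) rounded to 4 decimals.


FISTA on f(x) = 1*x^2 + 4*x + 0.58*|x|
L = 2, alpha = 0.3268
Iteration 1: beta = 0.0, y = 1.5643 + 0.0*(1.5643 - 1.5643) = 1.5643
  grad(y) = 7.1286, v = y - alpha*grad = -0.7653
  prox(v) = soft_thresh(-0.7653, 0.1895) = -0.5758
Iteration 2: beta = 0.3333, y = -0.5758 + 0.3333*(-0.5758 - 1.5643) = -1.2891
  grad(y) = 1.4217, v = y - alpha*grad = -1.7538
  prox(v) = soft_thresh(-1.7538, 0.1895) = -1.5642
f(x_2) = 1*(-1.5642)^2 + 4*(-1.5642) + 0.58*|-1.5642| = -2.9028


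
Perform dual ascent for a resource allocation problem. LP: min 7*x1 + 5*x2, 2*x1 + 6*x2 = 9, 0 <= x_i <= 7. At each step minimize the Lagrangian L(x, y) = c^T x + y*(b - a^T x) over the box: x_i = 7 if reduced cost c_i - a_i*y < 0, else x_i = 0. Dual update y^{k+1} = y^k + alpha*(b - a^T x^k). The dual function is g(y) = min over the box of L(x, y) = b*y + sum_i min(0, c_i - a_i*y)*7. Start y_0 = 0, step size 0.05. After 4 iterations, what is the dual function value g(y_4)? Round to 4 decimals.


Dual ascent for LP: min 7*x1 + 5*x2, 2*x1 + 6*x2 = 9, 0 <= x_i <= 7
Step 1: y^k = 0.0, reduced costs: (7.0, 5.0)
  x^k = (0.0, 0.0), subgradient = b - a^T x = 9.0
  y^{k+1} = 0.0 + 0.05*9.0 = 0.45
Step 2: y^k = 0.45, reduced costs: (6.1, 2.3)
  x^k = (0.0, 0.0), subgradient = b - a^T x = 9.0
  y^{k+1} = 0.45 + 0.05*9.0 = 0.9
Step 3: y^k = 0.9, reduced costs: (5.2, -0.4)
  x^k = (0.0, 7.0), subgradient = b - a^T x = -33.0
  y^{k+1} = 0.9 + 0.05*-33.0 = -0.75
Step 4: y^k = -0.75, reduced costs: (8.5, 9.5)
  x^k = (0.0, 0.0), subgradient = b - a^T x = 9.0
  y^{k+1} = -0.75 + 0.05*9.0 = -0.3
Dual objective at y_4 = -0.3: reduced costs (7.6, 6.8), box minimizer x = (0.0, 0.0)
g(y_4) = b*y + (c1 - a1*y)*x1 + (c2 - a2*y)*x2 = 9*(-0.3) + 7.6*0.0 + 6.8*0.0 = -2.7 + 0.0 + 0.0 = -2.7


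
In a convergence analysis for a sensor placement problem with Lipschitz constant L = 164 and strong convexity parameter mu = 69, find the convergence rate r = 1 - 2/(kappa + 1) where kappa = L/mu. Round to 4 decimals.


Step 1: Compute the condition number.
kappa = L/mu = 164/69 = 2.3768
Step 2: Compute the convergence rate.
r = 1 - 2/(kappa + 1) = 1 - 2*mu/(L + mu) = (L - mu)/(L + mu) = 95/233 = 0.4077


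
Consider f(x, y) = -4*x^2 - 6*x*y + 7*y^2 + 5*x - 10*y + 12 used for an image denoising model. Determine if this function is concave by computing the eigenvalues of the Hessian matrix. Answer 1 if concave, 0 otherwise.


The Hessian of f(x,y) = -4*x^2 - 6*x*y + 7*y^2 + 5*x - 10*y + 12 is:
H = [[-8, -6], [-6, 14]]
Trace = -8 + 14 = 6
Determinant = -8*14 - (-6)^2 = -148
Discriminant = (6)^2 - 4*-148 = 628.0
Eigenvalues: lambda_1 = -9.53, lambda_2 = 15.53
The function is not concave.

0


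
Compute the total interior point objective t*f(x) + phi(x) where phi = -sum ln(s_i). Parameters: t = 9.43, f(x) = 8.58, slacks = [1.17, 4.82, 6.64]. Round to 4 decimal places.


Step 1: Compute log-barrier.
ln values: [0.157, 1.5728, 1.8931]
phi = -(0.157 + 1.5728 + 1.8931) = -3.6229
Step 2: Compute augmented objective.
t*f(x) = 9.43*8.58 = 80.9094
Total = 80.9094 - 3.6229 = 77.2865


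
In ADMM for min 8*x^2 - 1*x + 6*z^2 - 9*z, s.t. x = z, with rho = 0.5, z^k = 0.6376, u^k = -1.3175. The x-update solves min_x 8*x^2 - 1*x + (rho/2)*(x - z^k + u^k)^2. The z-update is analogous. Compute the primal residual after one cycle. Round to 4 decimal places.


ADMM iteration with rho = 0.5, z^k = 0.6376, u^k = -1.3175
Step 1: x-update.
Minimize 8*x^2 - 1*x + (0.5/2)*(x - 0.6376 - 1.3175)^2
FOC: (2*8 + 0.5)*x = 1 + 0.5*(0.6376 + 1.3175)
x^{k+1} = 0.1199
Step 2: z-update.
Minimize 6*z^2 - 9*z + (0.5/2)*(0.1199 - z - 1.3175)^2
FOC: (2*6 + 0.5)*z = 9 + 0.5*(0.1199 - 1.3175)
z^{k+1} = 0.6721
Step 3: u-update.
u^{k+1} = -1.3175 + 0.1199 - 0.6721 = -1.8697
Step 4: Primal residual = |0.1199 - 0.6721| = 0.5522


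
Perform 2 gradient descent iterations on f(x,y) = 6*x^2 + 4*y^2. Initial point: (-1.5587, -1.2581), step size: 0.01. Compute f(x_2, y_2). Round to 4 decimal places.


Gradient descent on f(x,y) = 6*x^2 + 4*y^2.
Starting point: (-1.5587, -1.2581), alpha = 0.01
Step 1: grad_x = 2*6*-1.5587 = -18.7044, grad_y = 2*4*-1.2581 = -10.0648
  x_1 = -1.5587 - 0.01*-18.7044 = -1.3717
  y_1 = -1.2581 - 0.01*-10.0648 = -1.1575
Step 2: grad_x = 2*6*-1.3717 = -16.4599, grad_y = 2*4*-1.1575 = -9.2596
  x_2 = -1.3717 - 0.01*-16.4599 = -1.2071
  y_2 = -1.1575 - 0.01*-9.2596 = -1.0649
f(-1.2071, -1.0649) = 6*(-1.2071)^2 + 4*(-1.0649)^2 = 13.2776


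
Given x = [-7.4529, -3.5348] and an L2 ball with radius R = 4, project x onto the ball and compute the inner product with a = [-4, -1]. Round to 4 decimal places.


Step 1: Compute ||x|| (intermediates to 6 decimals).
||x|| = sqrt((-7.4529)^2 + (-3.5348)^2) = 8.248668
Step 2: Project.
Since ||x|| > R, scale = R/||x|| = 4/8.248668 = 0.484927, proj(x) = scale * x
proj(x) = [-3.614112, -1.71412]
Step 3: Dot product.
a^T * proj(x) = -4*(-3.614112) - 1*(-1.71412) = 16.1706


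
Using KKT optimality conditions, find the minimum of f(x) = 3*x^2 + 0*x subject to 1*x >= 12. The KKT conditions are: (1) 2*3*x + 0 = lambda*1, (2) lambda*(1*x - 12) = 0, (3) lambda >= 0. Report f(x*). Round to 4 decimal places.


Step 1: Try lambda = 0 (constraint inactive).
x_unc = 0/(2*3) = 0.0
Check: 1*0.0 = 0.0 < 12 -- violated!
Step 2: Constraint must be active: 1*x = 12
x* = 12/1 = 12.0
lambda = (2*3*12.0 + 0)/1 = 72.0
Step 3: Compute optimal value.
f(x*) = 3*12.0^2 + 0*12.0 = 432.0


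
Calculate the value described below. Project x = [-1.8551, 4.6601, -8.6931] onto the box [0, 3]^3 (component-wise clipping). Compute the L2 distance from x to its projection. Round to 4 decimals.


Project each component onto [0, 3].
clip(-1.8551) = 0.0, clip(4.6601) = 3.0, clip(-8.6931) = 0.0
Projection = [0.0, 3.0, 0.0]
Squared diffs: [3.4414, 2.7559, 75.57]
Distance = sqrt(81.7673) = 9.0425


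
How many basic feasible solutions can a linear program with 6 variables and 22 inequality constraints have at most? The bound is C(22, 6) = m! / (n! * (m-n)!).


Each vertex corresponds to some choice of n active constraints out of m, so the number of vertices is at most C(m, n) = m! / (n!(m-n)!).
m = 22, n = 6
Numerator: 22 * 21 * 20 * 19 * 18 * 17
Denominator: 6! = 720
C(22, 6) = 74613


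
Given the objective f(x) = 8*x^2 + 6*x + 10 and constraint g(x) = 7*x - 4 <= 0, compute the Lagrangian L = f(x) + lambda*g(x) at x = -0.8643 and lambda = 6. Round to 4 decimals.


Step 1: Evaluate f(x).
f(-0.8643) = 8*(-0.8643)^2 + 6*(-0.8643) + 10 = 10.7903
Step 2: Evaluate g(x).
g(-0.8643) = 7*-0.8643 - 4 = -10.0501
Step 3: Compute Lagrangian.
L = 10.7903 + 6*-10.0501 = -49.5103


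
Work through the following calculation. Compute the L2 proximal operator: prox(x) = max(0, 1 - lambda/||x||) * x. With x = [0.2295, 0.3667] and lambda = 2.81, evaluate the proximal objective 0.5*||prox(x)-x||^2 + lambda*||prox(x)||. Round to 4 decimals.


Step 1: Compute ||x||.
||x|| = 0.4326
Step 2: Compute scaling factor.
scale = max(0, 1 - 2.81/0.4326) = 0.0
Step 3: prox(x) = [0.0, 0.0]
||prox(x)|| = 0.0
Step 4: Proximal objective.
0.5*||prox-x||^2 = 0.0936
lambda*||prox|| = 0.0
Total = 0.0936


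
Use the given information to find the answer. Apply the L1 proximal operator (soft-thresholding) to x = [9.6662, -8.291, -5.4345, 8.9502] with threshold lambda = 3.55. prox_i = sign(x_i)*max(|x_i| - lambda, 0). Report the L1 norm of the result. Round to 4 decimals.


Soft-thresholding with lambda = 3.55:
prox(9.6662) = sign(9.6662)*max(|9.6662| - 3.55, 0) = 6.1162
prox(-8.291) = sign(-8.291)*max(|-8.291| - 3.55, 0) = -4.741
prox(-5.4345) = sign(-5.4345)*max(|-5.4345| - 3.55, 0) = -1.8845
prox(8.9502) = sign(8.9502)*max(|8.9502| - 3.55, 0) = 5.4002
prox(x) = [6.1162, -4.741, -1.8845, 5.4002]
||prox(x)||_1 = 6.1162 + 4.741 + 1.8845 + 5.4002 = 18.1419


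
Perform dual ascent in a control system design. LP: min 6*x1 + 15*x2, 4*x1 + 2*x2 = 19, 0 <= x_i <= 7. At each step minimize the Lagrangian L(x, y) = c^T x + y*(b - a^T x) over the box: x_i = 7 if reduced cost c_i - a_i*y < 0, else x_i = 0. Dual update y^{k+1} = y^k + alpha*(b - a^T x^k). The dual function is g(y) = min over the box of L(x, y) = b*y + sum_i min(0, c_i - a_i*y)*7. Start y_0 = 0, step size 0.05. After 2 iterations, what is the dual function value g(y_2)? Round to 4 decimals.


Dual ascent for LP: min 6*x1 + 15*x2, 4*x1 + 2*x2 = 19, 0 <= x_i <= 7
Step 1: y^k = 0.0, reduced costs: (6.0, 15.0)
  x^k = (0.0, 0.0), subgradient = b - a^T x = 19.0
  y^{k+1} = 0.0 + 0.05*19.0 = 0.95
Step 2: y^k = 0.95, reduced costs: (2.2, 13.1)
  x^k = (0.0, 0.0), subgradient = b - a^T x = 19.0
  y^{k+1} = 0.95 + 0.05*19.0 = 1.9
Dual objective at y_2 = 1.9: reduced costs (-1.6, 11.2), box minimizer x = (7.0, 0.0)
g(y_2) = b*y + (c1 - a1*y)*x1 + (c2 - a2*y)*x2 = 19*1.9 + (-1.6)*7.0 + 11.2*0.0 = 36.1 - 11.2 + 0.0 = 24.9


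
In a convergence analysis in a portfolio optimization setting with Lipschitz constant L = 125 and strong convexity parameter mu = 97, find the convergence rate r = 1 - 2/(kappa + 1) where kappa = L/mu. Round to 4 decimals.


Step 1: Compute the condition number.
kappa = L/mu = 125/97 = 1.2887
Step 2: Compute the convergence rate.
r = 1 - 2/(kappa + 1) = 1 - 2*mu/(L + mu) = (L - mu)/(L + mu) = 28/222 = 0.1261


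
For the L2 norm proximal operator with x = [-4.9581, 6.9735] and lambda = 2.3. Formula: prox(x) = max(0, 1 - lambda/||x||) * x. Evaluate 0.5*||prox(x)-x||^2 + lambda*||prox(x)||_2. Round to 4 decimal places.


Step 1: Compute ||x||.
||x|| = 8.5564
Step 2: Compute scaling factor.
scale = max(0, 1 - 2.3/8.5564) = 0.7312
Step 3: prox(x) = [-3.6253, 5.099]
||prox(x)|| = 6.2564
Step 4: Proximal objective.
0.5*||prox-x||^2 = 2.645
lambda*||prox|| = 14.3897
Total = 17.0348


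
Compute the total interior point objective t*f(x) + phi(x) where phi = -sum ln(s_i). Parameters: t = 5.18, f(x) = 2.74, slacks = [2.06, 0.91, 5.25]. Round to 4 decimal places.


Step 1: Compute log-barrier.
ln values: [0.7227, -0.0943, 1.6582]
phi = -(0.7227 - 0.0943 + 1.6582) = -2.2866
Step 2: Compute augmented objective.
t*f(x) = 5.18*2.74 = 14.1932
Total = 14.1932 - 2.2866 = 11.9066


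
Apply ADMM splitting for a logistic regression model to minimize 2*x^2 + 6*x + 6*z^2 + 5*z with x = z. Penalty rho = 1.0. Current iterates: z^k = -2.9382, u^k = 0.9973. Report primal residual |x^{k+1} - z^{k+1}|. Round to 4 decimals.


ADMM iteration with rho = 1.0, z^k = -2.9382, u^k = 0.9973
Step 1: x-update.
Minimize 2*x^2 + 6*x + (1.0/2)*(x + 2.9382 + 0.9973)^2
FOC: (2*2 + 1.0)*x = -6 + 1.0*(-2.9382 - 0.9973)
x^{k+1} = -1.9871
Step 2: z-update.
Minimize 6*z^2 + 5*z + (1.0/2)*(-1.9871 - z + 0.9973)^2
FOC: (2*6 + 1.0)*z = -5 + 1.0*(-1.9871 + 0.9973)
z^{k+1} = -0.4608
Step 3: u-update.
u^{k+1} = 0.9973 - 1.9871 + 0.4608 = -0.529
Step 4: Primal residual = |-1.9871 + 0.4608| = 1.5263


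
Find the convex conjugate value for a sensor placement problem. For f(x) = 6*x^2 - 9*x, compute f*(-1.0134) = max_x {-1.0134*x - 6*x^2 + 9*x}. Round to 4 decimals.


f*(y) = sup_x {y*x - a*x^2 - b*x} = sup_x {(y-b)*x - a*x^2}
FOC: (y - b) - 2a*x = 0 => x* = (y - b)/(2a)
x* = (-1.0134 + 9)/(2*6) = 0.6656
f*(-1.0134) = (y-b)^2/(4a) = (-1.0134 + 9)^2/(4*6)
= 63.7858/24 = 2.6577


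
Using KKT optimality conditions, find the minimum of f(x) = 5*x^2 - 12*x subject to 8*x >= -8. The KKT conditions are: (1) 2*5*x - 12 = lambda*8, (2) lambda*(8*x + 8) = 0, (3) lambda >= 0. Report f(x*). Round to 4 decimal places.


Step 1: Try lambda = 0 (constraint inactive).
Stationarity: 2*5*x - 12 = 0
x* = 12/(2*5) = 1.2
Check constraint: 8*1.2 = 9.6 >= -8 -- satisfied.
Step 2: Compute optimal value.
f(x*) = 5*1.2^2 - 12*1.2 = -7.2


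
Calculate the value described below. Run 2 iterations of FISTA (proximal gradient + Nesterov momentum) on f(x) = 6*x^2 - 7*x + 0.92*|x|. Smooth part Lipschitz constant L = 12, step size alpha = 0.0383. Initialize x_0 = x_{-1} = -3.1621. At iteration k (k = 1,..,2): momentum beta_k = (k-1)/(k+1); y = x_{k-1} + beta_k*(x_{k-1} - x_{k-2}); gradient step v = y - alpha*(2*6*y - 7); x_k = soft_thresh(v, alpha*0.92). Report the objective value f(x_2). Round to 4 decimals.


FISTA on f(x) = 6*x^2 - 7*x + 0.92*|x|
L = 12, alpha = 0.0383
Iteration 1: beta = 0.0, y = -3.1621 + 0.0*(-3.1621 + 3.1621) = -3.1621
  grad(y) = -44.9452, v = y - alpha*grad = -1.4407
  prox(v) = soft_thresh(-1.4407, 0.0352) = -1.4055
Iteration 2: beta = 0.3333, y = -1.4055 + 0.3333*(-1.4055 + 3.1621) = -0.8199
  grad(y) = -16.839, v = y - alpha*grad = -0.175
  prox(v) = soft_thresh(-0.175, 0.0352) = -0.1397
f(x_2) = 6*(-0.1397)^2 - 7*(-0.1397) + 0.92*|-0.1397| = 1.224


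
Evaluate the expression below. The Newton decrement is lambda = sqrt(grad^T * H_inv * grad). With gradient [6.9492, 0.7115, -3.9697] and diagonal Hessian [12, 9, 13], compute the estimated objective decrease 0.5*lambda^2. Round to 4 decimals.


Step 1: H is diagonal, so H^(-1) * g = [0.5791, 0.0791, -0.3054].
Step 2: g^T H^(-1) g = sum_i g_i^2 / H_ii
  = (6.9492)^2/12 + (0.7115)^2/9 + (-3.9697)^2/13
  = 4.0243 + 0.0562 + 1.2122 = 5.2927
Step 3: Objective decrease = 0.5 * g^T H^(-1) g = 2.6464


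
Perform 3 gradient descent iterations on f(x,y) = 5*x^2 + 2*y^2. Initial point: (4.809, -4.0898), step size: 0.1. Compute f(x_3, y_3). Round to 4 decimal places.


Gradient descent on f(x,y) = 5*x^2 + 2*y^2.
Starting point: (4.809, -4.0898), alpha = 0.1
Step 1: grad_x = 2*5*4.809 = 48.09, grad_y = 2*2*-4.0898 = -16.3592
  x_1 = 4.809 - 0.1*48.09 = -0.0
  y_1 = -4.0898 - 0.1*-16.3592 = -2.4539
Step 2: grad_x = 2*5*-0.0 = -0.0, grad_y = 2*2*-2.4539 = -9.8155
  x_2 = -0.0 - 0.1*-0.0 = 0.0
  y_2 = -2.4539 - 0.1*-9.8155 = -1.4723
Step 3: grad_x = 2*5*0.0 = 0.0, grad_y = 2*2*-1.4723 = -5.8893
  x_3 = 0.0 - 0.1*0.0 = 0.0
  y_3 = -1.4723 - 0.1*-5.8893 = -0.8834
f(0.0, -0.8834) = 5*0.0^2 + 2*(-0.8834)^2 = 1.5608


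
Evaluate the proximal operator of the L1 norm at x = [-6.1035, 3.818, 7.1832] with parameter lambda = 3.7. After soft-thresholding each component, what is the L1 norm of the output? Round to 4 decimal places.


Soft-thresholding with lambda = 3.7:
prox(-6.1035) = sign(-6.1035)*max(|-6.1035| - 3.7, 0) = -2.4035
prox(3.818) = sign(3.818)*max(|3.818| - 3.7, 0) = 0.118
prox(7.1832) = sign(7.1832)*max(|7.1832| - 3.7, 0) = 3.4832
prox(x) = [-2.4035, 0.118, 3.4832]
||prox(x)||_1 = 2.4035 + 0.118 + 3.4832 = 6.0047


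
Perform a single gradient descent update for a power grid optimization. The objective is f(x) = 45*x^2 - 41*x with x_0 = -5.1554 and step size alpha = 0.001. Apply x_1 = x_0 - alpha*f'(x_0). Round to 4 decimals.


We compute the gradient at x_0 and apply the update.
f'(x) = 90*x - 41
f'(-5.1554) = 90*-5.1554 - 41 = -504.986
x_1 = -5.1554 - 0.001*-504.986 = -4.6504


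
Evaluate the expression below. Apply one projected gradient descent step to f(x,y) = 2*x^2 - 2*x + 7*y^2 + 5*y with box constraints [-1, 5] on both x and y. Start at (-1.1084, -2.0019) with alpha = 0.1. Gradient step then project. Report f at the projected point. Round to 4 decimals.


Step 1: Compute gradient at (-1.1084, -2.0019).
grad_x = 2*2*-1.1084 - 2 = -6.4336
grad_y = 2*7*-2.0019 + 5 = -23.0266
Step 2: Gradient step.
x_raw = -1.1084 - 0.1*-6.4336 = -0.465
y_raw = -2.0019 - 0.1*-23.0266 = 0.3008
Step 3: Project onto [-1, 5].
x_proj = clip(-0.465) = -0.465
y_proj = clip(0.3008) = 0.3008
Step 4: Evaluate f.
f(-0.465, 0.3008) = 3.4996


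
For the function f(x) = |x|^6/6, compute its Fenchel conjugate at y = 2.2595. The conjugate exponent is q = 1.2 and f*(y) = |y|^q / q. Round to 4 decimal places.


The conjugate exponent q satisfies 1/p + 1/q = 1.
p = 6, so q = 6/(6 - 1) = 1.2
|y|^q = 2.2595^1.2 = 2.6596
f*(2.2595) = 2.6596 / 1.2 = 2.2163


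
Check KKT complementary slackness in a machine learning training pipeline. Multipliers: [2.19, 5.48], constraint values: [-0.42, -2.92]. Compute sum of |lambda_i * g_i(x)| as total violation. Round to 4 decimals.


KKT complementary slackness check:
lambda_1 * g_1 = 2.19 * -0.42 = -0.9198
lambda_2 * g_2 = 5.48 * -2.92 = -16.0016
Total violation = 0.9198 + 16.0016 = 16.9214


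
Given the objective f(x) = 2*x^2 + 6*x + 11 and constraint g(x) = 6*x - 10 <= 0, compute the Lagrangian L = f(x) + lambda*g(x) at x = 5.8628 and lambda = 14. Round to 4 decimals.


Step 1: Evaluate f(x).
f(5.8628) = 2*5.8628^2 + 6*5.8628 + 11 = 114.9216
Step 2: Evaluate g(x).
g(5.8628) = 6*5.8628 - 10 = 25.1768
Step 3: Compute Lagrangian.
L = 114.9216 + 14*25.1768 = 467.3968


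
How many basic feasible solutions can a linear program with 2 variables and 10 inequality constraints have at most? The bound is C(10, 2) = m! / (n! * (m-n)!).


Each vertex corresponds to some choice of n active constraints out of m, so the number of vertices is at most C(m, n) = m! / (n!(m-n)!).
m = 10, n = 2
Numerator: 10 * 9
Denominator: 2! = 2
C(10, 2) = 45


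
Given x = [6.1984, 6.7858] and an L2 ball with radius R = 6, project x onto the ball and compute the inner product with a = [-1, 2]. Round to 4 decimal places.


Step 1: Compute ||x|| (intermediates to 6 decimals).
||x|| = sqrt(6.1984^2 + 6.7858^2) = 9.190606
Step 2: Project.
Since ||x|| > R, scale = R/||x|| = 6/9.190606 = 0.652841, proj(x) = scale * x
proj(x) = [4.04657, 4.430048]
Step 3: Dot product.
a^T * proj(x) = -1*4.04657 + 2*4.430048 = 4.8135


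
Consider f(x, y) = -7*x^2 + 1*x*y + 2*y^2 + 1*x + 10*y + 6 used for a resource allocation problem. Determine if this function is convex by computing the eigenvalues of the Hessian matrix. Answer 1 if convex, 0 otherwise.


The Hessian of f(x,y) = -7*x^2 + 1*x*y + 2*y^2 + 1*x + 10*y + 6 is:
H = [[-14, 1], [1, 4]]
Trace = -14 + 4 = -10
Determinant = -14*4 - (1)^2 = -57
Discriminant = (-10)^2 - 4*-57 = 328.0
Eigenvalues: lambda_1 = -14.0554, lambda_2 = 4.0554
The function is not convex.

0


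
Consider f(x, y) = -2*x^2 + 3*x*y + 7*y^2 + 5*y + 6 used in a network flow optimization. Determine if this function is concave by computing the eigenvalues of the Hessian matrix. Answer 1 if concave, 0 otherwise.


The Hessian of f(x,y) = -2*x^2 + 3*x*y + 7*y^2 + 5*y + 6 is:
H = [[-4, 3], [3, 14]]
Trace = -4 + 14 = 10
Determinant = -4*14 - (3)^2 = -65
Discriminant = (10)^2 - 4*-65 = 360.0
Eigenvalues: lambda_1 = -4.4868, lambda_2 = 14.4868
The function is not concave.

0


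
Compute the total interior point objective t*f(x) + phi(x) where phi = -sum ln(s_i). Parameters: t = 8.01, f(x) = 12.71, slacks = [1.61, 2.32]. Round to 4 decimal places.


Step 1: Compute log-barrier.
ln values: [0.4762, 0.8416]
phi = -(0.4762 + 0.8416) = -1.3178
Step 2: Compute augmented objective.
t*f(x) = 8.01*12.71 = 101.8071
Total = 101.8071 - 1.3178 = 100.4893


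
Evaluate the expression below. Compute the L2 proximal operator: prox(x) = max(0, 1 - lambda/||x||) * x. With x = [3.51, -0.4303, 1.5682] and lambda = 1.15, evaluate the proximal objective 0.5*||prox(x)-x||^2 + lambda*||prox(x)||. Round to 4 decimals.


Step 1: Compute ||x||.
||x|| = 3.8684
Step 2: Compute scaling factor.
scale = max(0, 1 - 1.15/3.8684) = 0.7027
Step 3: prox(x) = [2.4665, -0.3024, 1.102]
||prox(x)|| = 2.7184
Step 4: Proximal objective.
0.5*||prox-x||^2 = 0.6613
lambda*||prox|| = 3.1262
Total = 3.7874


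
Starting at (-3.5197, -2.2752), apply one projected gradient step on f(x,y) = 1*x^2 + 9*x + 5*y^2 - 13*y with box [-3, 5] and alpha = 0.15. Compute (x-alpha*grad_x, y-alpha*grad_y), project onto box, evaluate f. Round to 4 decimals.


Step 1: Compute gradient at (-3.5197, -2.2752).
grad_x = 2*1*-3.5197 + 9 = 1.9606
grad_y = 2*5*-2.2752 - 13 = -35.752
Step 2: Gradient step.
x_raw = -3.5197 - 0.15*1.9606 = -3.8138
y_raw = -2.2752 - 0.15*-35.752 = 3.0876
Step 3: Project onto [-3, 5].
x_proj = clip(-3.8138) = -3.0
y_proj = clip(3.0876) = 3.0876
Step 4: Evaluate f.
f(-3.0, 3.0876) = -10.4724


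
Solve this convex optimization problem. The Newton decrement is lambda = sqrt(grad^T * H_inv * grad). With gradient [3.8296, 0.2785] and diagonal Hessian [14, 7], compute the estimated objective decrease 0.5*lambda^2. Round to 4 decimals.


Step 1: H is diagonal, so H^(-1) * g = [0.2735, 0.0398].
Step 2: g^T H^(-1) g = sum_i g_i^2 / H_ii
  = (3.8296)^2/14 + (0.2785)^2/7
  = 1.0476 + 0.0111 = 1.0586
Step 3: Objective decrease = 0.5 * g^T H^(-1) g = 0.5293


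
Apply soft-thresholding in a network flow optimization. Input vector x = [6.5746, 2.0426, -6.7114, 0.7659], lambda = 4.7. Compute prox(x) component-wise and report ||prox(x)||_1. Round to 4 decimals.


Soft-thresholding with lambda = 4.7:
prox(6.5746) = sign(6.5746)*max(|6.5746| - 4.7, 0) = 1.8746
prox(2.0426) = sign(2.0426)*max(|2.0426| - 4.7, 0) = 0.0
prox(-6.7114) = sign(-6.7114)*max(|-6.7114| - 4.7, 0) = -2.0114
prox(0.7659) = sign(0.7659)*max(|0.7659| - 4.7, 0) = 0.0
prox(x) = [1.8746, 0.0, -2.0114, 0.0]
||prox(x)||_1 = 1.8746 + 0.0 + 2.0114 + 0.0 = 3.886
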